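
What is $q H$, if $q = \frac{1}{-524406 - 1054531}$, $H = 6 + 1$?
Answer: $- \frac{7}{1578937} \approx -4.4334 \cdot 10^{-6}$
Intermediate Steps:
$H = 7$
$q = - \frac{1}{1578937}$ ($q = \frac{1}{-1578937} = - \frac{1}{1578937} \approx -6.3334 \cdot 10^{-7}$)
$q H = \left(- \frac{1}{1578937}\right) 7 = - \frac{7}{1578937}$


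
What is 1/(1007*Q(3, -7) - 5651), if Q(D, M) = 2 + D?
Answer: -1/616 ≈ -0.0016234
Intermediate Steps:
1/(1007*Q(3, -7) - 5651) = 1/(1007*(2 + 3) - 5651) = 1/(1007*5 - 5651) = 1/(5035 - 5651) = 1/(-616) = -1/616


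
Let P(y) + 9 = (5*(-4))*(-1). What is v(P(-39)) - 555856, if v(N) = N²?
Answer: -555735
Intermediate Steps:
P(y) = 11 (P(y) = -9 + (5*(-4))*(-1) = -9 - 20*(-1) = -9 + 20 = 11)
v(P(-39)) - 555856 = 11² - 555856 = 121 - 555856 = -555735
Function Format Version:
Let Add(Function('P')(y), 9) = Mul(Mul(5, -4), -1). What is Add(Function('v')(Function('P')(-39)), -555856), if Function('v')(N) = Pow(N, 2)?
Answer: -555735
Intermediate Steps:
Function('P')(y) = 11 (Function('P')(y) = Add(-9, Mul(Mul(5, -4), -1)) = Add(-9, Mul(-20, -1)) = Add(-9, 20) = 11)
Add(Function('v')(Function('P')(-39)), -555856) = Add(Pow(11, 2), -555856) = Add(121, -555856) = -555735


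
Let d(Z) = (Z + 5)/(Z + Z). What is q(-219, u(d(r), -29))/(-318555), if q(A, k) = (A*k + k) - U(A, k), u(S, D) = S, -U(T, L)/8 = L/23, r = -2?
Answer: -2503/4884510 ≈ -0.00051244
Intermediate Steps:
U(T, L) = -8*L/23
d(Z) = (5 + Z)/(2*Z) (d(Z) = (5 + Z)/((2*Z)) = (5 + Z)*(1/(2*Z)) = (5 + Z)/(2*Z))
q(A, k) = 31*k/23 + A*k (q(A, k) = (A*k + k) - (-8)*k/23 = (k + A*k) + 8*k/23 = 31*k/23 + A*k)
q(-219, u(d(r), -29))/(-318555) = (((½)*(5 - 2)/(-2))*(31 + 23*(-219))/23)/(-318555) = (((½)*(-½)*3)*(31 - 5037)/23)*(-1/318555) = ((1/23)*(-¾)*(-5006))*(-1/318555) = (7509/46)*(-1/318555) = -2503/4884510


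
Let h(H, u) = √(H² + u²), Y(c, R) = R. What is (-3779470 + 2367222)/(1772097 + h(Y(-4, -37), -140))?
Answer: -312830055507/392540969555 + 176531*√20969/392540969555 ≈ -0.79687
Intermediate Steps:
(-3779470 + 2367222)/(1772097 + h(Y(-4, -37), -140)) = (-3779470 + 2367222)/(1772097 + √((-37)² + (-140)²)) = -1412248/(1772097 + √(1369 + 19600)) = -1412248/(1772097 + √20969)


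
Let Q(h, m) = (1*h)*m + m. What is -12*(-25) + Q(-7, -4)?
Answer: 324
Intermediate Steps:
Q(h, m) = m + h*m (Q(h, m) = h*m + m = m + h*m)
-12*(-25) + Q(-7, -4) = -12*(-25) - 4*(1 - 7) = 300 - 4*(-6) = 300 + 24 = 324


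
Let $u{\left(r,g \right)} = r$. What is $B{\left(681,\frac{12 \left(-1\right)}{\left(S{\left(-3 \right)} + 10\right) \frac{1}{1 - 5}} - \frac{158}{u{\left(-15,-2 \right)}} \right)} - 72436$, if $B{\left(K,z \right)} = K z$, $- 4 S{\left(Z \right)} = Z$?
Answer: $- \frac{13377742}{215} \approx -62222.0$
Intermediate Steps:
$S{\left(Z \right)} = - \frac{Z}{4}$
$B{\left(681,\frac{12 \left(-1\right)}{\left(S{\left(-3 \right)} + 10\right) \frac{1}{1 - 5}} - \frac{158}{u{\left(-15,-2 \right)}} \right)} - 72436 = 681 \left(\frac{12 \left(-1\right)}{\left(\left(- \frac{1}{4}\right) \left(-3\right) + 10\right) \frac{1}{1 - 5}} - \frac{158}{-15}\right) - 72436 = 681 \left(- \frac{12}{\left(\frac{3}{4} + 10\right) \frac{1}{-4}} - - \frac{158}{15}\right) - 72436 = 681 \left(- \frac{12}{\frac{43}{4} \left(- \frac{1}{4}\right)} + \frac{158}{15}\right) - 72436 = 681 \left(- \frac{12}{- \frac{43}{16}} + \frac{158}{15}\right) - 72436 = 681 \left(\left(-12\right) \left(- \frac{16}{43}\right) + \frac{158}{15}\right) - 72436 = 681 \left(\frac{192}{43} + \frac{158}{15}\right) - 72436 = 681 \cdot \frac{9674}{645} - 72436 = \frac{2195998}{215} - 72436 = - \frac{13377742}{215}$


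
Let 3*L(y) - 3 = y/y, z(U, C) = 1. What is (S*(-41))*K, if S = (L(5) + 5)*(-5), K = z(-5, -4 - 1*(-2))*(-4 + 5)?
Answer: 3895/3 ≈ 1298.3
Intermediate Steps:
L(y) = 4/3 (L(y) = 1 + (y/y)/3 = 1 + (⅓)*1 = 1 + ⅓ = 4/3)
K = 1 (K = 1*(-4 + 5) = 1*1 = 1)
S = -95/3 (S = (4/3 + 5)*(-5) = (19/3)*(-5) = -95/3 ≈ -31.667)
(S*(-41))*K = -95/3*(-41)*1 = (3895/3)*1 = 3895/3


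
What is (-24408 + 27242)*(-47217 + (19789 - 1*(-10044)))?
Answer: -49266256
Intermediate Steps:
(-24408 + 27242)*(-47217 + (19789 - 1*(-10044))) = 2834*(-47217 + (19789 + 10044)) = 2834*(-47217 + 29833) = 2834*(-17384) = -49266256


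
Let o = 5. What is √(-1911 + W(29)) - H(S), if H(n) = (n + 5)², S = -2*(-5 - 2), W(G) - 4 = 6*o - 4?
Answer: -361 + 3*I*√209 ≈ -361.0 + 43.37*I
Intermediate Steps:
W(G) = 30 (W(G) = 4 + (6*5 - 4) = 4 + (30 - 4) = 4 + 26 = 30)
S = 14 (S = -2*(-7) = 14)
H(n) = (5 + n)²
√(-1911 + W(29)) - H(S) = √(-1911 + 30) - (5 + 14)² = √(-1881) - 1*19² = 3*I*√209 - 1*361 = 3*I*√209 - 361 = -361 + 3*I*√209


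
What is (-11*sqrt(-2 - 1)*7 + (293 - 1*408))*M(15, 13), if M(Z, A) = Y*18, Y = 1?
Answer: -2070 - 1386*I*sqrt(3) ≈ -2070.0 - 2400.6*I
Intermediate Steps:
M(Z, A) = 18 (M(Z, A) = 1*18 = 18)
(-11*sqrt(-2 - 1)*7 + (293 - 1*408))*M(15, 13) = (-11*sqrt(-2 - 1)*7 + (293 - 1*408))*18 = (-11*I*sqrt(3)*7 + (293 - 408))*18 = (-11*I*sqrt(3)*7 - 115)*18 = (-77*I*sqrt(3) - 115)*18 = (-115 - 77*I*sqrt(3))*18 = -2070 - 1386*I*sqrt(3)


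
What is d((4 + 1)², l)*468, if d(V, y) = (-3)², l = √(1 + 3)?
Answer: 4212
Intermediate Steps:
l = 2 (l = √4 = 2)
d(V, y) = 9
d((4 + 1)², l)*468 = 9*468 = 4212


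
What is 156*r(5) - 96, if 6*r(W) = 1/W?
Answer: -454/5 ≈ -90.800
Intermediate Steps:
r(W) = 1/(6*W)
156*r(5) - 96 = 156*((⅙)/5) - 96 = 156*((⅙)*(⅕)) - 96 = 156*(1/30) - 96 = 26/5 - 96 = -454/5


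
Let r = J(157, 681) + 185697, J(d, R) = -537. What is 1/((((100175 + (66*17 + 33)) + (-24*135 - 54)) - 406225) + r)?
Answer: -1/123029 ≈ -8.1282e-6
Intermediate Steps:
r = 185160 (r = -537 + 185697 = 185160)
1/((((100175 + (66*17 + 33)) + (-24*135 - 54)) - 406225) + r) = 1/((((100175 + (66*17 + 33)) + (-24*135 - 54)) - 406225) + 185160) = 1/((((100175 + (1122 + 33)) + (-3240 - 54)) - 406225) + 185160) = 1/((((100175 + 1155) - 3294) - 406225) + 185160) = 1/(((101330 - 3294) - 406225) + 185160) = 1/((98036 - 406225) + 185160) = 1/(-308189 + 185160) = 1/(-123029) = -1/123029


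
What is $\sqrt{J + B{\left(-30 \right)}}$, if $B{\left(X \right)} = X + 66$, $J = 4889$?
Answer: $5 \sqrt{197} \approx 70.178$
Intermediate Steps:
$B{\left(X \right)} = 66 + X$
$\sqrt{J + B{\left(-30 \right)}} = \sqrt{4889 + \left(66 - 30\right)} = \sqrt{4889 + 36} = \sqrt{4925} = 5 \sqrt{197}$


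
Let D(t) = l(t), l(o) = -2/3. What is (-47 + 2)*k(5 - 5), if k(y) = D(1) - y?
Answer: 30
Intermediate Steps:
l(o) = -⅔ (l(o) = -2*⅓ = -⅔)
D(t) = -⅔
k(y) = -⅔ - y
(-47 + 2)*k(5 - 5) = (-47 + 2)*(-⅔ - (5 - 5)) = -45*(-⅔ - 1*0) = -45*(-⅔ + 0) = -45*(-⅔) = 30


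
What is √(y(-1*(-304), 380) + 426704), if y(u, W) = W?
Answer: 14*√2179 ≈ 653.52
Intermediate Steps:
√(y(-1*(-304), 380) + 426704) = √(380 + 426704) = √427084 = 14*√2179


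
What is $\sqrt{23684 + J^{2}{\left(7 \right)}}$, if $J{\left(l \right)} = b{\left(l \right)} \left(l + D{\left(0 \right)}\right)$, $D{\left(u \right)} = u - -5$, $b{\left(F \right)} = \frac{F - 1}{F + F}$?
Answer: $\frac{2 \sqrt{290453}}{7} \approx 153.98$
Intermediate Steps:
$b{\left(F \right)} = \frac{-1 + F}{2 F}$
$D{\left(u \right)} = 5 + u$ ($D{\left(u \right)} = u + 5 = 5 + u$)
$J{\left(l \right)} = \frac{\left(-1 + l\right) \left(5 + l\right)}{2 l}$ ($J{\left(l \right)} = \frac{-1 + l}{2 l} \left(l + \left(5 + 0\right)\right) = \frac{-1 + l}{2 l} \left(l + 5\right) = \frac{-1 + l}{2 l} \left(5 + l\right) = \frac{\left(-1 + l\right) \left(5 + l\right)}{2 l}$)
$\sqrt{23684 + J^{2}{\left(7 \right)}} = \sqrt{23684 + \left(\frac{\left(-1 + 7\right) \left(5 + 7\right)}{2 \cdot 7}\right)^{2}} = \sqrt{23684 + \left(\frac{1}{2} \cdot \frac{1}{7} \cdot 6 \cdot 12\right)^{2}} = \sqrt{23684 + \left(\frac{36}{7}\right)^{2}} = \sqrt{23684 + \frac{1296}{49}} = \sqrt{\frac{1161812}{49}} = \frac{2 \sqrt{290453}}{7}$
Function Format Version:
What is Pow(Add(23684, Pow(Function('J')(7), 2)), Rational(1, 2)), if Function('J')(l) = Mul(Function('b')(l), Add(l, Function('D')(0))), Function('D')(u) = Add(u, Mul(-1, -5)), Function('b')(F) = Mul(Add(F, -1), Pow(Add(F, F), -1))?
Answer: Mul(Rational(2, 7), Pow(290453, Rational(1, 2))) ≈ 153.98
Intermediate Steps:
Function('b')(F) = Mul(Rational(1, 2), Pow(F, -1), Add(-1, F)) (Function('b')(F) = Mul(Add(-1, F), Pow(Mul(2, F), -1)) = Mul(Add(-1, F), Mul(Rational(1, 2), Pow(F, -1))) = Mul(Rational(1, 2), Pow(F, -1), Add(-1, F)))
Function('D')(u) = Add(5, u) (Function('D')(u) = Add(u, 5) = Add(5, u))
Function('J')(l) = Mul(Rational(1, 2), Pow(l, -1), Add(-1, l), Add(5, l)) (Function('J')(l) = Mul(Mul(Rational(1, 2), Pow(l, -1), Add(-1, l)), Add(l, Add(5, 0))) = Mul(Mul(Rational(1, 2), Pow(l, -1), Add(-1, l)), Add(l, 5)) = Mul(Mul(Rational(1, 2), Pow(l, -1), Add(-1, l)), Add(5, l)) = Mul(Rational(1, 2), Pow(l, -1), Add(-1, l), Add(5, l)))
Pow(Add(23684, Pow(Function('J')(7), 2)), Rational(1, 2)) = Pow(Add(23684, Pow(Mul(Rational(1, 2), Pow(7, -1), Add(-1, 7), Add(5, 7)), 2)), Rational(1, 2)) = Pow(Add(23684, Pow(Mul(Rational(1, 2), Rational(1, 7), 6, 12), 2)), Rational(1, 2)) = Pow(Add(23684, Pow(Rational(36, 7), 2)), Rational(1, 2)) = Pow(Add(23684, Rational(1296, 49)), Rational(1, 2)) = Pow(Rational(1161812, 49), Rational(1, 2)) = Mul(Rational(2, 7), Pow(290453, Rational(1, 2)))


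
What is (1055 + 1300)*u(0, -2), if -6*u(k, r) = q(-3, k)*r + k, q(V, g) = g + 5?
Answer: 3925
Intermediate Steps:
q(V, g) = 5 + g
u(k, r) = -k/6 - r*(5 + k)/6 (u(k, r) = -((5 + k)*r + k)/6 = -(r*(5 + k) + k)/6 = -(k + r*(5 + k))/6 = -k/6 - r*(5 + k)/6)
(1055 + 1300)*u(0, -2) = (1055 + 1300)*(-⅙*0 - ⅙*(-2)*(5 + 0)) = 2355*(0 - ⅙*(-2)*5) = 2355*(0 + 5/3) = 2355*(5/3) = 3925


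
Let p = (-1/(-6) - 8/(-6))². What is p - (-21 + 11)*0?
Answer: 9/4 ≈ 2.2500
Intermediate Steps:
p = 9/4 (p = (-1*(-⅙) - 8*(-⅙))² = (⅙ + 4/3)² = (3/2)² = 9/4 ≈ 2.2500)
p - (-21 + 11)*0 = 9/4 - (-21 + 11)*0 = 9/4 - (-10)*0 = 9/4 - 1*0 = 9/4 + 0 = 9/4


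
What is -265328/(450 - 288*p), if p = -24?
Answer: -132664/3681 ≈ -36.040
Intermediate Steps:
-265328/(450 - 288*p) = -265328/(450 - 288*(-24)) = -265328/(450 + 6912) = -265328/7362 = -265328*1/7362 = -132664/3681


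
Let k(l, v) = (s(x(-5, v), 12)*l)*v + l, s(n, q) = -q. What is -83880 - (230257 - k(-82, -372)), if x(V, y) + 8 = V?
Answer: -680267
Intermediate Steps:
x(V, y) = -8 + V
k(l, v) = l - 12*l*v (k(l, v) = ((-1*12)*l)*v + l = (-12*l)*v + l = -12*l*v + l = l - 12*l*v)
-83880 - (230257 - k(-82, -372)) = -83880 - (230257 - (-82)*(1 - 12*(-372))) = -83880 - (230257 - (-82)*(1 + 4464)) = -83880 - (230257 - (-82)*4465) = -83880 - (230257 - 1*(-366130)) = -83880 - (230257 + 366130) = -83880 - 1*596387 = -83880 - 596387 = -680267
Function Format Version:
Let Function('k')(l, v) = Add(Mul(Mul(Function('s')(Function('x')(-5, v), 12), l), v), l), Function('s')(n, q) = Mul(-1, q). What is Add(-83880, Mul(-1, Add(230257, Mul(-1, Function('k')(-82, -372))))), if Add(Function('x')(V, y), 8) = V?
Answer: -680267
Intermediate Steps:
Function('x')(V, y) = Add(-8, V)
Function('k')(l, v) = Add(l, Mul(-12, l, v)) (Function('k')(l, v) = Add(Mul(Mul(Mul(-1, 12), l), v), l) = Add(Mul(Mul(-12, l), v), l) = Add(Mul(-12, l, v), l) = Add(l, Mul(-12, l, v)))
Add(-83880, Mul(-1, Add(230257, Mul(-1, Function('k')(-82, -372))))) = Add(-83880, Mul(-1, Add(230257, Mul(-1, Mul(-82, Add(1, Mul(-12, -372))))))) = Add(-83880, Mul(-1, Add(230257, Mul(-1, Mul(-82, Add(1, 4464)))))) = Add(-83880, Mul(-1, Add(230257, Mul(-1, Mul(-82, 4465))))) = Add(-83880, Mul(-1, Add(230257, Mul(-1, -366130)))) = Add(-83880, Mul(-1, Add(230257, 366130))) = Add(-83880, Mul(-1, 596387)) = Add(-83880, -596387) = -680267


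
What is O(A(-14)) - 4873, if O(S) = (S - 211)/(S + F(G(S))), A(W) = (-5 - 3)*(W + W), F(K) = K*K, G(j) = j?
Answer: -245599187/50400 ≈ -4873.0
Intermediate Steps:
F(K) = K**2
A(W) = -16*W
O(S) = (-211 + S)/(S + S**2) (O(S) = (S - 211)/(S + S**2) = (-211 + S)/(S + S**2))
O(A(-14)) - 4873 = (-211 - 16*(-14))/(((-16*(-14)))*(1 - 16*(-14))) - 4873 = (-211 + 224)/(224*(1 + 224)) - 4873 = (1/224)*13/225 - 4873 = (1/224)*(1/225)*13 - 4873 = 13/50400 - 4873 = -245599187/50400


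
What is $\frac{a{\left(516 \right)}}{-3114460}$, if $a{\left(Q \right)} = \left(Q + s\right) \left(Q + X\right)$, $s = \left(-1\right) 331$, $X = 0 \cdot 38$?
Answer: $- \frac{4773}{155723} \approx -0.030651$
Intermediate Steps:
$X = 0$
$s = -331$
$a{\left(Q \right)} = Q \left(-331 + Q\right)$ ($a{\left(Q \right)} = \left(Q - 331\right) \left(Q + 0\right) = \left(-331 + Q\right) Q = Q \left(-331 + Q\right)$)
$\frac{a{\left(516 \right)}}{-3114460} = \frac{516 \left(-331 + 516\right)}{-3114460} = 516 \cdot 185 \left(- \frac{1}{3114460}\right) = 95460 \left(- \frac{1}{3114460}\right) = - \frac{4773}{155723}$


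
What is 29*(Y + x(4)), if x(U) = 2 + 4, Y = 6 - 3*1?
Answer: 261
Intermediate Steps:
Y = 3 (Y = 6 - 3 = 3)
x(U) = 6
29*(Y + x(4)) = 29*(3 + 6) = 29*9 = 261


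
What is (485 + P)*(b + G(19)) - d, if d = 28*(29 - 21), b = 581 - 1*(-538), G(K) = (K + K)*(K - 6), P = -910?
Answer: -685749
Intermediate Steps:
G(K) = 2*K*(-6 + K) (G(K) = (2*K)*(-6 + K) = 2*K*(-6 + K))
b = 1119 (b = 581 + 538 = 1119)
d = 224 (d = 28*8 = 224)
(485 + P)*(b + G(19)) - d = (485 - 910)*(1119 + 2*19*(-6 + 19)) - 1*224 = -425*(1119 + 2*19*13) - 224 = -425*(1119 + 494) - 224 = -425*1613 - 224 = -685525 - 224 = -685749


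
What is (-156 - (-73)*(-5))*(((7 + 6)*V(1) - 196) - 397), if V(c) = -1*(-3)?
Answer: 288634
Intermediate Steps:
V(c) = 3
(-156 - (-73)*(-5))*(((7 + 6)*V(1) - 196) - 397) = (-156 - (-73)*(-5))*(((7 + 6)*3 - 196) - 397) = (-156 - 1*365)*((13*3 - 196) - 397) = (-156 - 365)*((39 - 196) - 397) = -521*(-157 - 397) = -521*(-554) = 288634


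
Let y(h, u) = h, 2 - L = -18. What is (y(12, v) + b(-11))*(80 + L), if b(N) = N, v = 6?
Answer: 100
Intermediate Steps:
L = 20 (L = 2 - 1*(-18) = 2 + 18 = 20)
(y(12, v) + b(-11))*(80 + L) = (12 - 11)*(80 + 20) = 1*100 = 100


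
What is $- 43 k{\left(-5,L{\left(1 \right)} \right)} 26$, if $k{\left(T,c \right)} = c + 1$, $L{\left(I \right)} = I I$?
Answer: $-2236$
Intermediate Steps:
$L{\left(I \right)} = I^{2}$
$k{\left(T,c \right)} = 1 + c$
$- 43 k{\left(-5,L{\left(1 \right)} \right)} 26 = - 43 \left(1 + 1^{2}\right) 26 = - 43 \left(1 + 1\right) 26 = \left(-43\right) 2 \cdot 26 = \left(-86\right) 26 = -2236$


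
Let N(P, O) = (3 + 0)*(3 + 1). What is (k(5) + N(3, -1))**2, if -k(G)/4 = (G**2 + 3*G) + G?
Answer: 28224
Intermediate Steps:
k(G) = -16*G - 4*G**2 (k(G) = -4*((G**2 + 3*G) + G) = -4*(G**2 + 4*G) = -16*G - 4*G**2)
N(P, O) = 12 (N(P, O) = 3*4 = 12)
(k(5) + N(3, -1))**2 = (-4*5*(4 + 5) + 12)**2 = (-4*5*9 + 12)**2 = (-180 + 12)**2 = (-168)**2 = 28224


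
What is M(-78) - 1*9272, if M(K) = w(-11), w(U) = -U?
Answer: -9261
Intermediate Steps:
M(K) = 11 (M(K) = -1*(-11) = 11)
M(-78) - 1*9272 = 11 - 1*9272 = 11 - 9272 = -9261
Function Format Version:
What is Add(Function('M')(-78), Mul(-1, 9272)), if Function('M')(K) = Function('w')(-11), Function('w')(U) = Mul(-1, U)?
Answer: -9261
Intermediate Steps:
Function('M')(K) = 11 (Function('M')(K) = Mul(-1, -11) = 11)
Add(Function('M')(-78), Mul(-1, 9272)) = Add(11, Mul(-1, 9272)) = Add(11, -9272) = -9261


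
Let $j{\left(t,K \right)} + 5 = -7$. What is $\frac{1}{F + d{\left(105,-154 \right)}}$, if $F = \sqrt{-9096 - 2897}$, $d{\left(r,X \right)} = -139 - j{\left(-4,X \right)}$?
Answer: $- \frac{127}{28122} - \frac{i \sqrt{11993}}{28122} \approx -0.004516 - 0.0038942 i$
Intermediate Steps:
$j{\left(t,K \right)} = -12$ ($j{\left(t,K \right)} = -5 - 7 = -12$)
$d{\left(r,X \right)} = -127$ ($d{\left(r,X \right)} = -139 - -12 = -139 + 12 = -127$)
$F = i \sqrt{11993}$ ($F = \sqrt{-11993} = i \sqrt{11993} \approx 109.51 i$)
$\frac{1}{F + d{\left(105,-154 \right)}} = \frac{1}{i \sqrt{11993} - 127} = \frac{1}{-127 + i \sqrt{11993}}$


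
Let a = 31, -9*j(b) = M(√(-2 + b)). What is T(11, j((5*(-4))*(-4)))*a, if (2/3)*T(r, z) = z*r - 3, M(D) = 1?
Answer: -589/3 ≈ -196.33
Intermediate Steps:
j(b) = -⅑ (j(b) = -⅑*1 = -⅑)
T(r, z) = -9/2 + 3*r*z/2 (T(r, z) = 3*(z*r - 3)/2 = 3*(r*z - 3)/2 = 3*(-3 + r*z)/2 = -9/2 + 3*r*z/2)
T(11, j((5*(-4))*(-4)))*a = (-9/2 + (3/2)*11*(-⅑))*31 = (-9/2 - 11/6)*31 = -19/3*31 = -589/3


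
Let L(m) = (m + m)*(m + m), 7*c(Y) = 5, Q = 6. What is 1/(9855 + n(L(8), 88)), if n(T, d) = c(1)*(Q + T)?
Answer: 7/70295 ≈ 9.9580e-5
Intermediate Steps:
c(Y) = 5/7 (c(Y) = (⅐)*5 = 5/7)
L(m) = 4*m² (L(m) = (2*m)*(2*m) = 4*m²)
n(T, d) = 30/7 + 5*T/7 (n(T, d) = 5*(6 + T)/7 = 30/7 + 5*T/7)
1/(9855 + n(L(8), 88)) = 1/(9855 + (30/7 + 5*(4*8²)/7)) = 1/(9855 + (30/7 + 5*(4*64)/7)) = 1/(9855 + (30/7 + (5/7)*256)) = 1/(9855 + (30/7 + 1280/7)) = 1/(9855 + 1310/7) = 1/(70295/7) = 7/70295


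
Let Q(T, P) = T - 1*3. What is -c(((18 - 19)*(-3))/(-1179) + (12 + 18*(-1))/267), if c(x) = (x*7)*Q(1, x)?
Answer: -12250/34977 ≈ -0.35023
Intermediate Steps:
Q(T, P) = -3 + T (Q(T, P) = T - 3 = -3 + T)
c(x) = -14*x (c(x) = (x*7)*(-3 + 1) = (7*x)*(-2) = -14*x)
-c(((18 - 19)*(-3))/(-1179) + (12 + 18*(-1))/267) = -(-14)*(((18 - 19)*(-3))/(-1179) + (12 + 18*(-1))/267) = -(-14)*(-1*(-3)*(-1/1179) + (12 - 18)*(1/267)) = -(-14)*(3*(-1/1179) - 6*1/267) = -(-14)*(-1/393 - 2/89) = -(-14)*(-875)/34977 = -1*12250/34977 = -12250/34977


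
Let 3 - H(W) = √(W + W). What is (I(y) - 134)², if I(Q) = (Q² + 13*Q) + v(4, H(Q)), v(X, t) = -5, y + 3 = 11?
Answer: 841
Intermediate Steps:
H(W) = 3 - √2*√W (H(W) = 3 - √(W + W) = 3 - √(2*W) = 3 - √2*√W)
y = 8 (y = -3 + 11 = 8)
I(Q) = -5 + Q² + 13*Q (I(Q) = (Q² + 13*Q) - 5 = -5 + Q² + 13*Q)
(I(y) - 134)² = ((-5 + 8² + 13*8) - 134)² = ((-5 + 64 + 104) - 134)² = (163 - 134)² = 29² = 841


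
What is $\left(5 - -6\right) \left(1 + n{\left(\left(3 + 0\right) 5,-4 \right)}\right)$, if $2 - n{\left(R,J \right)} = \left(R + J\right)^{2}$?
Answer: $-1298$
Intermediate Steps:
$n{\left(R,J \right)} = 2 - \left(J + R\right)^{2}$ ($n{\left(R,J \right)} = 2 - \left(R + J\right)^{2} = 2 - \left(J + R\right)^{2}$)
$\left(5 - -6\right) \left(1 + n{\left(\left(3 + 0\right) 5,-4 \right)}\right) = \left(5 - -6\right) \left(1 + \left(2 - \left(-4 + \left(3 + 0\right) 5\right)^{2}\right)\right) = \left(5 + 6\right) \left(1 + \left(2 - \left(-4 + 3 \cdot 5\right)^{2}\right)\right) = 11 \left(1 + \left(2 - \left(-4 + 15\right)^{2}\right)\right) = 11 \left(1 + \left(2 - 11^{2}\right)\right) = 11 \left(1 + \left(2 - 121\right)\right) = 11 \left(1 - 119\right) = 11 \left(-118\right) = -1298$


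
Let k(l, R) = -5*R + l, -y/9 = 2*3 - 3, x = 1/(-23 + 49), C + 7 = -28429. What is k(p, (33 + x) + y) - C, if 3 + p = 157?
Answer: 742555/26 ≈ 28560.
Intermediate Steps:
C = -28436 (C = -7 - 28429 = -28436)
x = 1/26 ≈ 0.038462
y = -27 (y = -9*(2*3 - 3) = -9*(6 - 3) = -9*3 = -27)
p = 154 (p = -3 + 157 = 154)
k(l, R) = l - 5*R
k(p, (33 + x) + y) - C = (154 - 5*((33 + 1/26) - 27)) - 1*(-28436) = (154 - 5*(859/26 - 27)) + 28436 = (154 - 5*157/26) + 28436 = (154 - 785/26) + 28436 = 3219/26 + 28436 = 742555/26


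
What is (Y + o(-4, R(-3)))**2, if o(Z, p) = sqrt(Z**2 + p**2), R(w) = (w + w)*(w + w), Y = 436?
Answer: 191408 + 3488*sqrt(82) ≈ 2.2299e+5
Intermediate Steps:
R(w) = 4*w**2 (R(w) = (2*w)*(2*w) = 4*w**2)
(Y + o(-4, R(-3)))**2 = (436 + sqrt((-4)**2 + (4*(-3)**2)**2))**2 = (436 + sqrt(16 + (4*9)**2))**2 = (436 + sqrt(16 + 36**2))**2 = (436 + sqrt(16 + 1296))**2 = (436 + sqrt(1312))**2 = (436 + 4*sqrt(82))**2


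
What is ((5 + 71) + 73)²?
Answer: 22201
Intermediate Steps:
((5 + 71) + 73)² = (76 + 73)² = 149² = 22201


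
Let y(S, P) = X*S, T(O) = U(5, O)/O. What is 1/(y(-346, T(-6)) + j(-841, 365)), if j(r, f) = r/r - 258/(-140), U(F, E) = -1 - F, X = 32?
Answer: -70/774841 ≈ -9.0341e-5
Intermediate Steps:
T(O) = -6/O (T(O) = (-1 - 1*5)/O = (-1 - 5)/O = -6/O)
j(r, f) = 199/70 (j(r, f) = 1 - 258*(-1/140) = 1 + 129/70 = 199/70)
y(S, P) = 32*S
1/(y(-346, T(-6)) + j(-841, 365)) = 1/(32*(-346) + 199/70) = 1/(-11072 + 199/70) = 1/(-774841/70) = -70/774841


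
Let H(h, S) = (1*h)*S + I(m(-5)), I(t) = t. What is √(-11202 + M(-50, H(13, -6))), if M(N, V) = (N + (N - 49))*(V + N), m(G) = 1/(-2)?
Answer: √31778/2 ≈ 89.132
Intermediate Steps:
m(G) = -½
H(h, S) = -½ + S*h (H(h, S) = (1*h)*S - ½ = h*S - ½ = S*h - ½ = -½ + S*h)
M(N, V) = (-49 + 2*N)*(N + V) (M(N, V) = (N + (-49 + N))*(N + V) = (-49 + 2*N)*(N + V))
√(-11202 + M(-50, H(13, -6))) = √(-11202 + (-49*(-50) - 49*(-½ - 6*13) + 2*(-50)² + 2*(-50)*(-½ - 6*13))) = √(-11202 + (2450 - 49*(-½ - 78) + 2*2500 + 2*(-50)*(-½ - 78))) = √(-11202 + (2450 - 49*(-157/2) + 5000 + 2*(-50)*(-157/2))) = √(-11202 + (2450 + 7693/2 + 5000 + 7850)) = √(-11202 + 38293/2) = √(15889/2) = √31778/2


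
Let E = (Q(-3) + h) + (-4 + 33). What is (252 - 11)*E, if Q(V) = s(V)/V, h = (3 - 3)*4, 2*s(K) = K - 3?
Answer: 7230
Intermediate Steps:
s(K) = -3/2 + K/2 (s(K) = (K - 3)/2 = (-3 + K)/2 = -3/2 + K/2)
h = 0 (h = 0*4 = 0)
Q(V) = (-3/2 + V/2)/V
E = 30 (E = ((½)*(-3 - 3)/(-3) + 0) + (-4 + 33) = ((½)*(-⅓)*(-6) + 0) + 29 = (1 + 0) + 29 = 1 + 29 = 30)
(252 - 11)*E = (252 - 11)*30 = 241*30 = 7230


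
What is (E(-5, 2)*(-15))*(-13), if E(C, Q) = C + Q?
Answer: -585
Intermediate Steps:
(E(-5, 2)*(-15))*(-13) = ((-5 + 2)*(-15))*(-13) = -3*(-15)*(-13) = 45*(-13) = -585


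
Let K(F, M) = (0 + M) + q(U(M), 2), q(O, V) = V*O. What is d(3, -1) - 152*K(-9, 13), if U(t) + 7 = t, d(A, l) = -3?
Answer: -3803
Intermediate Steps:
U(t) = -7 + t
q(O, V) = O*V
K(F, M) = -14 + 3*M (K(F, M) = (0 + M) + (-7 + M)*2 = M + (-14 + 2*M) = -14 + 3*M)
d(3, -1) - 152*K(-9, 13) = -3 - 152*(-14 + 3*13) = -3 - 152*(-14 + 39) = -3 - 152*25 = -3 - 3800 = -3803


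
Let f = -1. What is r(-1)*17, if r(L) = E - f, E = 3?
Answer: 68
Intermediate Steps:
r(L) = 4 (r(L) = 3 - 1*(-1) = 3 + 1 = 4)
r(-1)*17 = 4*17 = 68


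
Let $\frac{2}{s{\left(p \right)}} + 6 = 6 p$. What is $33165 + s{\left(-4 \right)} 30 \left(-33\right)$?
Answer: $33231$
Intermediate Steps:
$s{\left(p \right)} = \frac{2}{-6 + 6 p}$
$33165 + s{\left(-4 \right)} 30 \left(-33\right) = 33165 + \frac{1}{3 \left(-1 - 4\right)} 30 \left(-33\right) = 33165 + \frac{1}{3 \left(-5\right)} 30 \left(-33\right) = 33165 + \frac{1}{3} \left(- \frac{1}{5}\right) 30 \left(-33\right) = 33165 + \left(- \frac{1}{15}\right) 30 \left(-33\right) = 33165 - -66 = 33165 + 66 = 33231$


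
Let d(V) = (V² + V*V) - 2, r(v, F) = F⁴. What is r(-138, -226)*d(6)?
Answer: 182613044320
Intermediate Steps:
d(V) = -2 + 2*V² (d(V) = (V² + V²) - 2 = 2*V² - 2 = -2 + 2*V²)
r(-138, -226)*d(6) = (-226)⁴*(-2 + 2*6²) = 2608757776*(-2 + 2*36) = 2608757776*(-2 + 72) = 2608757776*70 = 182613044320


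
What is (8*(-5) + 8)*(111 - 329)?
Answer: 6976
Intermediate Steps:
(8*(-5) + 8)*(111 - 329) = (-40 + 8)*(-218) = -32*(-218) = 6976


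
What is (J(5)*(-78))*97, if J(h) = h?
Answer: -37830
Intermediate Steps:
(J(5)*(-78))*97 = (5*(-78))*97 = -390*97 = -37830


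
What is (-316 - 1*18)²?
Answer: 111556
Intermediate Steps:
(-316 - 1*18)² = (-316 - 18)² = (-334)² = 111556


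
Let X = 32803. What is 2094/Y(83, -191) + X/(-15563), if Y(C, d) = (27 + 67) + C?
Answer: 8927597/918217 ≈ 9.7227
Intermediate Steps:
Y(C, d) = 94 + C
2094/Y(83, -191) + X/(-15563) = 2094/(94 + 83) + 32803/(-15563) = 2094/177 + 32803*(-1/15563) = 2094*(1/177) - 32803/15563 = 698/59 - 32803/15563 = 8927597/918217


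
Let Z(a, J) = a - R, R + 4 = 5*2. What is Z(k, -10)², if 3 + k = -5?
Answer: 196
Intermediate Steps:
k = -8 (k = -3 - 5 = -8)
R = 6 (R = -4 + 5*2 = -4 + 10 = 6)
Z(a, J) = -6 + a (Z(a, J) = a - 1*6 = a - 6 = -6 + a)
Z(k, -10)² = (-6 - 8)² = (-14)² = 196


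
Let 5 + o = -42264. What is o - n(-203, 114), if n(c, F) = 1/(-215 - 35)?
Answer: -10567249/250 ≈ -42269.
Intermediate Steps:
o = -42269 (o = -5 - 42264 = -42269)
n(c, F) = -1/250 (n(c, F) = 1/(-250) = -1/250)
o - n(-203, 114) = -42269 - 1*(-1/250) = -42269 + 1/250 = -10567249/250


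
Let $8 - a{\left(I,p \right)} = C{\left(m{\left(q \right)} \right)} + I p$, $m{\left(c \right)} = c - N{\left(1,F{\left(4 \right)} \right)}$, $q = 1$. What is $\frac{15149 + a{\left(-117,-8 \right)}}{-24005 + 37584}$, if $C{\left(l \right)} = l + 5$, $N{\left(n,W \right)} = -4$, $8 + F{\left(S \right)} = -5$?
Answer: $\frac{14211}{13579} \approx 1.0465$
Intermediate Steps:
$F{\left(S \right)} = -13$ ($F{\left(S \right)} = -8 - 5 = -13$)
$m{\left(c \right)} = 4 + c$ ($m{\left(c \right)} = c - -4 = c + 4 = 4 + c$)
$C{\left(l \right)} = 5 + l$
$a{\left(I,p \right)} = -2 - I p$ ($a{\left(I,p \right)} = 8 - \left(\left(5 + \left(4 + 1\right)\right) + I p\right) = 8 - \left(\left(5 + 5\right) + I p\right) = 8 - \left(10 + I p\right) = -2 - I p$)
$\frac{15149 + a{\left(-117,-8 \right)}}{-24005 + 37584} = \frac{15149 - \left(2 - -936\right)}{-24005 + 37584} = \frac{15149 - 938}{13579} = \left(15149 - 938\right) \frac{1}{13579} = 14211 \cdot \frac{1}{13579} = \frac{14211}{13579}$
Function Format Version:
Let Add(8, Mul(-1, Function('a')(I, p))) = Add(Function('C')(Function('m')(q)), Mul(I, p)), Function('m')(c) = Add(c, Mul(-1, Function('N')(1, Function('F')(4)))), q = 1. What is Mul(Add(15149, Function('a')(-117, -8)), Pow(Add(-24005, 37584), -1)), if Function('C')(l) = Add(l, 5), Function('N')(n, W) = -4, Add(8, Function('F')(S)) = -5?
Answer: Rational(14211, 13579) ≈ 1.0465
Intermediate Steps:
Function('F')(S) = -13 (Function('F')(S) = Add(-8, -5) = -13)
Function('m')(c) = Add(4, c) (Function('m')(c) = Add(c, Mul(-1, -4)) = Add(c, 4) = Add(4, c))
Function('C')(l) = Add(5, l)
Function('a')(I, p) = Add(-2, Mul(-1, I, p)) (Function('a')(I, p) = Add(8, Mul(-1, Add(Add(5, Add(4, 1)), Mul(I, p)))) = Add(8, Mul(-1, Add(Add(5, 5), Mul(I, p)))) = Add(8, Mul(-1, Add(10, Mul(I, p)))) = Add(8, Add(-10, Mul(-1, I, p))) = Add(-2, Mul(-1, I, p)))
Mul(Add(15149, Function('a')(-117, -8)), Pow(Add(-24005, 37584), -1)) = Mul(Add(15149, Add(-2, Mul(-1, -117, -8))), Pow(Add(-24005, 37584), -1)) = Mul(Add(15149, Add(-2, -936)), Pow(13579, -1)) = Mul(Add(15149, -938), Rational(1, 13579)) = Mul(14211, Rational(1, 13579)) = Rational(14211, 13579)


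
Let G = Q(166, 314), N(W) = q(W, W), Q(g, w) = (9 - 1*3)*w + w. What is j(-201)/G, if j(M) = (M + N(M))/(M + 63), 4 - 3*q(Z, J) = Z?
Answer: 199/454986 ≈ 0.00043738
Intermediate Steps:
q(Z, J) = 4/3 - Z/3
Q(g, w) = 7*w (Q(g, w) = (9 - 3)*w + w = 6*w + w = 7*w)
N(W) = 4/3 - W/3
G = 2198 (G = 7*314 = 2198)
j(M) = (4/3 + 2*M/3)/(63 + M) (j(M) = (M + (4/3 - M/3))/(M + 63) = (4/3 + 2*M/3)/(63 + M))
j(-201)/G = (2*(2 - 201)/(3*(63 - 201)))/2198 = ((⅔)*(-199)/(-138))*(1/2198) = ((⅔)*(-1/138)*(-199))*(1/2198) = (199/207)*(1/2198) = 199/454986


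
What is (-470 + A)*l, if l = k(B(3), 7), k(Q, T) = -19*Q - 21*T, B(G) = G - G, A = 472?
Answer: -294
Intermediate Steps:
B(G) = 0
k(Q, T) = -21*T - 19*Q
l = -147 (l = -21*7 - 19*0 = -147 + 0 = -147)
(-470 + A)*l = (-470 + 472)*(-147) = 2*(-147) = -294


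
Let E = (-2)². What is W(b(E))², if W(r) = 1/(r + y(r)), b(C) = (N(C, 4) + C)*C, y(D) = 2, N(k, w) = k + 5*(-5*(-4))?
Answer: 1/188356 ≈ 5.3091e-6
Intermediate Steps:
E = 4
N(k, w) = 100 + k (N(k, w) = k + 5*20 = k + 100 = 100 + k)
b(C) = C*(100 + 2*C) (b(C) = ((100 + C) + C)*C = (100 + 2*C)*C = C*(100 + 2*C))
W(r) = 1/(2 + r) (W(r) = 1/(r + 2) = 1/(2 + r))
W(b(E))² = (1/(2 + 2*4*(50 + 4)))² = (1/(2 + 2*4*54))² = (1/(2 + 432))² = (1/434)² = 1/188356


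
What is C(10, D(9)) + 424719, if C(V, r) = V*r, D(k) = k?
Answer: 424809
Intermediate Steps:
C(10, D(9)) + 424719 = 10*9 + 424719 = 90 + 424719 = 424809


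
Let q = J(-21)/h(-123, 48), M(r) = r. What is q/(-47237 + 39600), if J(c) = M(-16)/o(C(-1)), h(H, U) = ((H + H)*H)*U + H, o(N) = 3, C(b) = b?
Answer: 16/33272751771 ≈ 4.8087e-10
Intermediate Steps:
h(H, U) = H + 2*U*H² (h(H, U) = ((2*H)*H)*U + H = (2*H²)*U + H = 2*U*H² + H = H + 2*U*H²)
J(c) = -16/3
q = -16/4356783 (q = -16*(-1/(123*(1 + 2*(-123)*48)))/3 = -16*(-1/(123*(1 - 11808)))/3 = -16/(3*((-123*(-11807)))) = -16/3/1452261 = -16/3*1/1452261 = -16/4356783 ≈ -3.6724e-6)
q/(-47237 + 39600) = -16/(4356783*(-47237 + 39600)) = -16/4356783/(-7637) = -16/4356783*(-1/7637) = 16/33272751771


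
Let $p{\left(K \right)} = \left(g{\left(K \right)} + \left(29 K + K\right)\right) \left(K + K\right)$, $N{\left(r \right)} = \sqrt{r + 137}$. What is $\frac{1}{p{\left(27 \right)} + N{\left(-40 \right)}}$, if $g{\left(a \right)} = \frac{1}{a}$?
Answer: $\frac{43742}{1913362467} - \frac{\sqrt{97}}{1913362467} \approx 2.2856 \cdot 10^{-5}$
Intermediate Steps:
$N{\left(r \right)} = \sqrt{137 + r}$
$p{\left(K \right)} = 2 K \left(\frac{1}{K} + 30 K\right)$ ($p{\left(K \right)} = \left(\frac{1}{K} + \left(29 K + K\right)\right) \left(K + K\right) = \left(\frac{1}{K} + 30 K\right) 2 K = 2 K \left(\frac{1}{K} + 30 K\right)$)
$\frac{1}{p{\left(27 \right)} + N{\left(-40 \right)}} = \frac{1}{\left(2 + 60 \cdot 27^{2}\right) + \sqrt{137 - 40}} = \frac{1}{\left(2 + 60 \cdot 729\right) + \sqrt{97}} = \frac{1}{\left(2 + 43740\right) + \sqrt{97}} = \frac{1}{43742 + \sqrt{97}}$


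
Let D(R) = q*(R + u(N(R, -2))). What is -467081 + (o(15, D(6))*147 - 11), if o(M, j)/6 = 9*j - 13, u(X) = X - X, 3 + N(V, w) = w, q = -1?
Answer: -526186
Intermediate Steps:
N(V, w) = -3 + w
u(X) = 0
D(R) = -R (D(R) = -(R + 0) = -R)
o(M, j) = -78 + 54*j (o(M, j) = 6*(9*j - 13) = 6*(-13 + 9*j) = -78 + 54*j)
-467081 + (o(15, D(6))*147 - 11) = -467081 + ((-78 + 54*(-1*6))*147 - 11) = -467081 + ((-78 + 54*(-6))*147 - 11) = -467081 + ((-78 - 324)*147 - 11) = -467081 + (-402*147 - 11) = -467081 + (-59094 - 11) = -467081 - 59105 = -526186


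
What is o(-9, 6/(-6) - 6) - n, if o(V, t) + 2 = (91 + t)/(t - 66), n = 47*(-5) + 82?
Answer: 10939/73 ≈ 149.85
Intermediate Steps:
n = -153 (n = -235 + 82 = -153)
o(V, t) = -2 + (91 + t)/(-66 + t) (o(V, t) = -2 + (91 + t)/(t - 66) = -2 + (91 + t)/(-66 + t))
o(-9, 6/(-6) - 6) - n = (223 - (6/(-6) - 6))/(-66 + (6/(-6) - 6)) - 1*(-153) = (223 - (-1/6*6 - 6))/(-66 + (-1/6*6 - 6)) + 153 = (223 - (-1 - 6))/(-66 + (-1 - 6)) + 153 = (223 - 1*(-7))/(-66 - 7) + 153 = (223 + 7)/(-73) + 153 = -1/73*230 + 153 = -230/73 + 153 = 10939/73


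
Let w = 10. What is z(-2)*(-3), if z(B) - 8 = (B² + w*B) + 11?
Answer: -9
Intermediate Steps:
z(B) = 19 + B² + 10*B (z(B) = 8 + ((B² + 10*B) + 11) = 8 + (11 + B² + 10*B) = 19 + B² + 10*B)
z(-2)*(-3) = (19 + (-2)² + 10*(-2))*(-3) = (19 + 4 - 20)*(-3) = 3*(-3) = -9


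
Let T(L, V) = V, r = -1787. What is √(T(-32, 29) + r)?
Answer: I*√1758 ≈ 41.929*I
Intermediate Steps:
√(T(-32, 29) + r) = √(29 - 1787) = √(-1758) = I*√1758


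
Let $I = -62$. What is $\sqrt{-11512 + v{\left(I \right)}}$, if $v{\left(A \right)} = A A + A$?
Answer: $i \sqrt{7730} \approx 87.92 i$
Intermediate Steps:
$v{\left(A \right)} = A + A^{2}$ ($v{\left(A \right)} = A^{2} + A = A + A^{2}$)
$\sqrt{-11512 + v{\left(I \right)}} = \sqrt{-11512 - 62 \left(1 - 62\right)} = \sqrt{-11512 - -3782} = \sqrt{-11512 + 3782} = \sqrt{-7730} = i \sqrt{7730}$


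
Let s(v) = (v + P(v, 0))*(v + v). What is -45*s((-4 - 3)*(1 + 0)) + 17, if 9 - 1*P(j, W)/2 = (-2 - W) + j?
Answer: 18287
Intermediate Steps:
P(j, W) = 22 - 2*j + 2*W (P(j, W) = 18 - 2*((-2 - W) + j) = 18 - 2*(-2 + j - W) = 18 + (4 - 2*j + 2*W) = 22 - 2*j + 2*W)
s(v) = 2*v*(22 - v) (s(v) = (v + (22 - 2*v + 2*0))*(v + v) = (v + (22 - 2*v + 0))*(2*v) = (v + (22 - 2*v))*(2*v) = (22 - v)*(2*v) = 2*v*(22 - v))
-45*s((-4 - 3)*(1 + 0)) + 17 = -90*(-4 - 3)*(1 + 0)*(22 - (-4 - 3)*(1 + 0)) + 17 = -90*(-7*1)*(22 - (-7)) + 17 = -90*(-7)*(22 - 1*(-7)) + 17 = -90*(-7)*(22 + 7) + 17 = -90*(-7)*29 + 17 = -45*(-406) + 17 = 18270 + 17 = 18287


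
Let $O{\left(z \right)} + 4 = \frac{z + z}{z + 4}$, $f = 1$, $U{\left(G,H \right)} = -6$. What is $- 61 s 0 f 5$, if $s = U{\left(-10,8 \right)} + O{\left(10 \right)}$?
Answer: $0$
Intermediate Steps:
$O{\left(z \right)} = -4 + \frac{2 z}{4 + z}$ ($O{\left(z \right)} = -4 + \frac{z + z}{z + 4} = -4 + \frac{2 z}{4 + z}$)
$s = - \frac{60}{7}$ ($s = -6 + \frac{2 \left(-8 - 10\right)}{4 + 10} = -6 + \frac{2 \left(-8 - 10\right)}{14} = -6 + 2 \cdot \frac{1}{14} \left(-18\right) = -6 - \frac{18}{7} = - \frac{60}{7} \approx -8.5714$)
$- 61 s 0 f 5 = \left(-61\right) \left(- \frac{60}{7}\right) 0 \cdot 1 \cdot 5 = \frac{3660 \cdot 0 \cdot 5}{7} = \frac{3660}{7} \cdot 0 = 0$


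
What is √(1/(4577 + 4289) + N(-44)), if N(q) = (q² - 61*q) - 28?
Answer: √360958558818/8866 ≈ 67.764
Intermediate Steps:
N(q) = -28 + q² - 61*q
√(1/(4577 + 4289) + N(-44)) = √(1/(4577 + 4289) + (-28 + (-44)² - 61*(-44))) = √(1/8866 + (-28 + 1936 + 2684)) = √(1/8866 + 4592) = √(40712673/8866) = √360958558818/8866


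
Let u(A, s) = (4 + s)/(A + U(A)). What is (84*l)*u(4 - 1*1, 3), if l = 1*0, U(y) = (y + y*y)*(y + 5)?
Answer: 0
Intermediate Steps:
U(y) = (5 + y)*(y + y²) (U(y) = (y + y²)*(5 + y) = (5 + y)*(y + y²))
l = 0
u(A, s) = (4 + s)/(A + A*(5 + A² + 6*A))
(84*l)*u(4 - 1*1, 3) = (84*0)*((4 + 3)/((4 - 1*1)*(6 + (4 - 1*1)² + 6*(4 - 1*1)))) = 0*(7/((4 - 1)*(6 + (4 - 1)² + 6*(4 - 1)))) = 0*(7/(3*(6 + 3² + 6*3))) = 0*((⅓)*7/(6 + 9 + 18)) = 0*((⅓)*7/33) = 0*((⅓)*(1/33)*7) = 0*(7/99) = 0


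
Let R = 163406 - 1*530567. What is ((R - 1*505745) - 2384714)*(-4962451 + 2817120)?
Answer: 6988673172220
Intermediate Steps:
R = -367161 (R = 163406 - 530567 = -367161)
((R - 1*505745) - 2384714)*(-4962451 + 2817120) = ((-367161 - 1*505745) - 2384714)*(-4962451 + 2817120) = ((-367161 - 505745) - 2384714)*(-2145331) = (-872906 - 2384714)*(-2145331) = -3257620*(-2145331) = 6988673172220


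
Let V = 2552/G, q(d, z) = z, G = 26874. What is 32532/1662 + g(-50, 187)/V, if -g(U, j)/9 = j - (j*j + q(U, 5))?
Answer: 1165317185539/353452 ≈ 3.2970e+6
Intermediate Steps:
V = 1276/13437 (V = 2552/26874 = 2552*(1/26874) = 1276/13437 ≈ 0.094962)
g(U, j) = 45 - 9*j + 9*j² (g(U, j) = -9*(j - (j*j + 5)) = -9*(j - (j² + 5)) = -9*(j - (5 + j²)) = -9*(j + (-5 - j²)) = -9*(-5 + j - j²) = 45 - 9*j + 9*j²)
32532/1662 + g(-50, 187)/V = 32532/1662 + (45 - 9*187 + 9*187²)/(1276/13437) = 32532*(1/1662) + (45 - 1683 + 9*34969)*(13437/1276) = 5422/277 + (45 - 1683 + 314721)*(13437/1276) = 5422/277 + 313083*(13437/1276) = 5422/277 + 4206896271/1276 = 1165317185539/353452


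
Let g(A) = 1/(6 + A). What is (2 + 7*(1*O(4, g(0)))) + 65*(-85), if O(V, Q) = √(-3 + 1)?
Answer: -5523 + 7*I*√2 ≈ -5523.0 + 9.8995*I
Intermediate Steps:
O(V, Q) = I*√2 (O(V, Q) = √(-2) = I*√2)
(2 + 7*(1*O(4, g(0)))) + 65*(-85) = (2 + 7*(1*(I*√2))) + 65*(-85) = (2 + 7*(I*√2)) - 5525 = (2 + 7*I*√2) - 5525 = -5523 + 7*I*√2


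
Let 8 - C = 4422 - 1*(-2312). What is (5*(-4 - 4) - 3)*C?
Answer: 289218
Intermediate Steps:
C = -6726 (C = 8 - (4422 - 1*(-2312)) = 8 - (4422 + 2312) = 8 - 1*6734 = 8 - 6734 = -6726)
(5*(-4 - 4) - 3)*C = (5*(-4 - 4) - 3)*(-6726) = (5*(-8) - 3)*(-6726) = (-40 - 3)*(-6726) = -43*(-6726) = 289218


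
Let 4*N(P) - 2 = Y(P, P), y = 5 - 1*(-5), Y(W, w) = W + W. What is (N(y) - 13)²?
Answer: 225/4 ≈ 56.250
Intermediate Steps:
Y(W, w) = 2*W
y = 10 (y = 5 + 5 = 10)
N(P) = ½ + P/2 (N(P) = ½ + (2*P)/4 = ½ + P/2)
(N(y) - 13)² = ((½ + (½)*10) - 13)² = ((½ + 5) - 13)² = (11/2 - 13)² = (-15/2)² = 225/4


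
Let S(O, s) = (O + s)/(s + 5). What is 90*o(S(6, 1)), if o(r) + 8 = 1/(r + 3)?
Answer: -3492/5 ≈ -698.40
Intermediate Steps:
S(O, s) = (O + s)/(5 + s)
o(r) = -8 + 1/(3 + r) (o(r) = -8 + 1/(r + 3) = -8 + 1/(3 + r))
90*o(S(6, 1)) = 90*((-23 - 8*(6 + 1)/(5 + 1))/(3 + (6 + 1)/(5 + 1))) = 90*((-23 - 8*7/6)/(3 + 7/6)) = 90*((-23 - 28/3)/(25/6)) = 90*((6/25)*(-97/3)) = 90*(-194/25) = -3492/5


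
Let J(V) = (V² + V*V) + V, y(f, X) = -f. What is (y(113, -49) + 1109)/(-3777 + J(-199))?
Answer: 498/37613 ≈ 0.013240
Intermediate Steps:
J(V) = V + 2*V² (J(V) = (V² + V²) + V = 2*V² + V = V + 2*V²)
(y(113, -49) + 1109)/(-3777 + J(-199)) = (-1*113 + 1109)/(-3777 - 199*(1 + 2*(-199))) = (-113 + 1109)/(-3777 - 199*(1 - 398)) = 996/(-3777 - 199*(-397)) = 996/(-3777 + 79003) = 996/75226 = 996*(1/75226) = 498/37613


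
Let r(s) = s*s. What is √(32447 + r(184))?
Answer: 3*√7367 ≈ 257.49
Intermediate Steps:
r(s) = s²
√(32447 + r(184)) = √(32447 + 184²) = √(32447 + 33856) = √66303 = 3*√7367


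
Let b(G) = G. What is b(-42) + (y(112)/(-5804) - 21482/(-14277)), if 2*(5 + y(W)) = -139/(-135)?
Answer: -301997715571/7457733720 ≈ -40.495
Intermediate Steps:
y(W) = -1211/270 (y(W) = -5 + (-139/(-135))/2 = -5 + (-139*(-1/135))/2 = -5 + (1/2)*(139/135) = -5 + 139/270 = -1211/270)
b(-42) + (y(112)/(-5804) - 21482/(-14277)) = -42 + (-1211/270/(-5804) - 21482/(-14277)) = -42 + (-1211/270*(-1/5804) - 21482*(-1/14277)) = -42 + (1211/1567080 + 21482/14277) = -42 + 11227100669/7457733720 = -301997715571/7457733720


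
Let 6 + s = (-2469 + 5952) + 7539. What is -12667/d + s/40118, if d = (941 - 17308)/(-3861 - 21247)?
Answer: -490733469976/25254281 ≈ -19432.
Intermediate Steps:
d = 16367/25108 (d = -16367/(-25108) = -16367*(-1/25108) = 16367/25108 ≈ 0.65186)
s = 11016 (s = -6 + ((-2469 + 5952) + 7539) = -6 + (3483 + 7539) = -6 + 11022 = 11016)
-12667/d + s/40118 = -12667/16367/25108 + 11016/40118 = -12667*25108/16367 + 11016*(1/40118) = -318043036/16367 + 5508/20059 = -490733469976/25254281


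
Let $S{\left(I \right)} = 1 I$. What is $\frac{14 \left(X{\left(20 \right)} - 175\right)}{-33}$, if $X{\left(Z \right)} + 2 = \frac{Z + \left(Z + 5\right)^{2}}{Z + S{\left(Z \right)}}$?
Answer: $\frac{273}{4} \approx 68.25$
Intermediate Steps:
$S{\left(I \right)} = I$
$X{\left(Z \right)} = -2 + \frac{Z + \left(5 + Z\right)^{2}}{2 Z}$ ($X{\left(Z \right)} = -2 + \frac{Z + \left(Z + 5\right)^{2}}{Z + Z} = -2 + \frac{Z + \left(5 + Z\right)^{2}}{2 Z}$)
$\frac{14 \left(X{\left(20 \right)} - 175\right)}{-33} = \frac{14 \left(\frac{\left(5 + 20\right)^{2} - 60}{2 \cdot 20} - 175\right)}{-33} = - \frac{14 \left(\frac{1}{2} \cdot \frac{1}{20} \left(25^{2} - 60\right) - 175\right)}{33} = - \frac{14 \left(\frac{1}{2} \cdot \frac{1}{20} \left(625 - 60\right) - 175\right)}{33} = - \frac{14 \left(\frac{1}{2} \cdot \frac{1}{20} \cdot 565 - 175\right)}{33} = - \frac{14 \left(\frac{113}{8} - 175\right)}{33} = - \frac{14 \left(- \frac{1287}{8}\right)}{33} = \left(- \frac{1}{33}\right) \left(- \frac{9009}{4}\right) = \frac{273}{4}$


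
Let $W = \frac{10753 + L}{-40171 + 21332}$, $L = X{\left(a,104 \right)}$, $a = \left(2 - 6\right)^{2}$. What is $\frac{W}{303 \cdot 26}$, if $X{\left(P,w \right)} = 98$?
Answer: $- \frac{3617}{49471214} \approx -7.3113 \cdot 10^{-5}$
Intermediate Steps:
$a = 16$ ($a = \left(-4\right)^{2} = 16$)
$L = 98$
$W = - \frac{10851}{18839}$ ($W = \frac{10753 + 98}{-40171 + 21332} = \frac{10851}{-18839} = 10851 \left(- \frac{1}{18839}\right) = - \frac{10851}{18839} \approx -0.57599$)
$\frac{W}{303 \cdot 26} = - \frac{10851}{18839 \cdot 303 \cdot 26} = - \frac{10851}{18839 \cdot 7878} = \left(- \frac{10851}{18839}\right) \frac{1}{7878} = - \frac{3617}{49471214}$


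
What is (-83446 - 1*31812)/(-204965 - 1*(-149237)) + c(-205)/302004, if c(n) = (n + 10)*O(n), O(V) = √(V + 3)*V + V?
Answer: 514390331/233751096 + 13325*I*√202/100668 ≈ 2.2006 + 1.8813*I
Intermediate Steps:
O(V) = V + V*√(3 + V) (O(V) = √(3 + V)*V + V = V*√(3 + V) + V = V + V*√(3 + V))
c(n) = n*(1 + √(3 + n))*(10 + n) (c(n) = (n + 10)*(n*(1 + √(3 + n))) = (10 + n)*(n*(1 + √(3 + n))) = n*(1 + √(3 + n))*(10 + n))
(-83446 - 1*31812)/(-204965 - 1*(-149237)) + c(-205)/302004 = (-83446 - 1*31812)/(-204965 - 1*(-149237)) - 205*(1 + √(3 - 205))*(10 - 205)/302004 = (-83446 - 31812)/(-204965 + 149237) - 205*(1 + √(-202))*(-195)*(1/302004) = -115258/(-55728) - 205*(1 + I*√202)*(-195)*(1/302004) = -115258*(-1/55728) + (39975 + 39975*I*√202)*(1/302004) = 57629/27864 + (13325/100668 + 13325*I*√202/100668) = 514390331/233751096 + 13325*I*√202/100668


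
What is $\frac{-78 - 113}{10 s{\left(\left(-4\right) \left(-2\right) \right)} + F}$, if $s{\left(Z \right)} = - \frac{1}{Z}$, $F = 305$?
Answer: $- \frac{764}{1215} \approx -0.62881$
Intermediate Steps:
$\frac{-78 - 113}{10 s{\left(\left(-4\right) \left(-2\right) \right)} + F} = \frac{-78 - 113}{10 \left(- \frac{1}{\left(-4\right) \left(-2\right)}\right) + 305} = - \frac{191}{10 \left(- \frac{1}{8}\right) + 305} = - \frac{191}{- \frac{5}{4} + 305} = - \frac{191}{\frac{1215}{4}} = \left(-191\right) \frac{4}{1215} = - \frac{764}{1215}$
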